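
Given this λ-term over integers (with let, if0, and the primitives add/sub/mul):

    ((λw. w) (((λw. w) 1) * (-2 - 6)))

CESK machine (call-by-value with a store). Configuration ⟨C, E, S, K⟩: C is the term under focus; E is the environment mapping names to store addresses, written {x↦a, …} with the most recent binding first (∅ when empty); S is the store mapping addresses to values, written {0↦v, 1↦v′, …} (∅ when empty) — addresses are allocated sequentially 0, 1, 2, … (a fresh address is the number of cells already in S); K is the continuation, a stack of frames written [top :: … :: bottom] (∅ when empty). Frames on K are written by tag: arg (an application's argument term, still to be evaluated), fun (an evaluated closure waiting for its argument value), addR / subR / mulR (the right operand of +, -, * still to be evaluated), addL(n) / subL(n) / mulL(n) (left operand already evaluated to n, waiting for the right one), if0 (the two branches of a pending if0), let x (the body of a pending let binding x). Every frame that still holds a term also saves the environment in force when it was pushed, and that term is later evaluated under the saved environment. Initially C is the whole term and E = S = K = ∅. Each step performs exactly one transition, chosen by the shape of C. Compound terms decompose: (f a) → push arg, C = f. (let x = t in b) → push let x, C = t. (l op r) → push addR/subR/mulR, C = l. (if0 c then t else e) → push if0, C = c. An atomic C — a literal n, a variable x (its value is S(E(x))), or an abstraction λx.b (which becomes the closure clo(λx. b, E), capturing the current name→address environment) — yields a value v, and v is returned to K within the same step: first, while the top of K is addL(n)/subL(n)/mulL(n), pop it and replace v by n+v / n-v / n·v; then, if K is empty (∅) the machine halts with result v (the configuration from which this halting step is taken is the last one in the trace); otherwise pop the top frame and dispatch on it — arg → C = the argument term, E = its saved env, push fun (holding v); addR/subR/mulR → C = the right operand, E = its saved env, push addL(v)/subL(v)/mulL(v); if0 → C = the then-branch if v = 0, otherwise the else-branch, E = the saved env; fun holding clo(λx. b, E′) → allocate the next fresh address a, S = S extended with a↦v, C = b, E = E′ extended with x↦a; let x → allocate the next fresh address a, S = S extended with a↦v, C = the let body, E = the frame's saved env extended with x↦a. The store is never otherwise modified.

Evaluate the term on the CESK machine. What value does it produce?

step 0: ⟨C=((λw. w) (((λw. w) 1) * (-2 - 6))); E=∅; S=∅; K=∅⟩
step 1: ⟨C=(λw. w); E=∅; S=∅; K=[arg]⟩
step 2: ⟨C=(((λw. w) 1) * (-2 - 6)); E=∅; S=∅; K=[fun]⟩
step 3: ⟨C=((λw. w) 1); E=∅; S=∅; K=[mulR :: fun]⟩
step 4: ⟨C=(λw. w); E=∅; S=∅; K=[arg :: mulR :: fun]⟩
step 5: ⟨C=1; E=∅; S=∅; K=[fun :: mulR :: fun]⟩
step 6: ⟨C=w; E={w↦0}; S={0↦1}; K=[mulR :: fun]⟩
step 7: ⟨C=(-2 - 6); E=∅; S={0↦1}; K=[mulL(1) :: fun]⟩
step 8: ⟨C=-2; E=∅; S={0↦1}; K=[subR :: mulL(1) :: fun]⟩
step 9: ⟨C=6; E=∅; S={0↦1}; K=[subL(-2) :: mulL(1) :: fun]⟩
step 10: ⟨C=w; E={w↦1}; S={0↦1, 1↦-8}; K=∅⟩
→ final value -8

Answer: -8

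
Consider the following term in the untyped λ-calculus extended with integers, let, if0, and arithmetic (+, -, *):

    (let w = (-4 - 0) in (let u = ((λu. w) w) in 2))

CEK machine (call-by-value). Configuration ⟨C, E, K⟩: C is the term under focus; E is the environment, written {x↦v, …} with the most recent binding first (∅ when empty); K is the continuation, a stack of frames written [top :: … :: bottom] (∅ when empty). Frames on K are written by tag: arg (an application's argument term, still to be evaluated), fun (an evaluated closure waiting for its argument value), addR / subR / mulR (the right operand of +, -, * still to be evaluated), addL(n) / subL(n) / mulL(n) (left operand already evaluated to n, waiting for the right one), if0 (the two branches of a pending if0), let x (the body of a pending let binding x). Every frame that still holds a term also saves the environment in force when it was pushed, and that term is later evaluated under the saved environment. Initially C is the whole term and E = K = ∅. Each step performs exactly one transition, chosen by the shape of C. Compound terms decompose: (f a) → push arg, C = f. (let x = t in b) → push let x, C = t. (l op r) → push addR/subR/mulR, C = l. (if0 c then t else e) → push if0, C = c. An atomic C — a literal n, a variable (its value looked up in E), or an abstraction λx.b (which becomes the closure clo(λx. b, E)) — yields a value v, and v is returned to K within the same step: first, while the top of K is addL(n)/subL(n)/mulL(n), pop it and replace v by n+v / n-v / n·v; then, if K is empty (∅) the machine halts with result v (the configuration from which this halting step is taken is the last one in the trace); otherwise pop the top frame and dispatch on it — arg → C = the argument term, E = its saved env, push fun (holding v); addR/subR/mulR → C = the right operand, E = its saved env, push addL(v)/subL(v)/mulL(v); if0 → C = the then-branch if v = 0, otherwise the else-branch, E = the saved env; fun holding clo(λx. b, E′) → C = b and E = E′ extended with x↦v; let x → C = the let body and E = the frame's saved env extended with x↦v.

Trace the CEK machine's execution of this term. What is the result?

step 0: <C=(let w = (-4 - 0) in (let u = ((λu. w) w) in 2)), E=∅, K=∅>
step 1: <C=(-4 - 0), E=∅, K=[let w]>
step 2: <C=-4, E=∅, K=[subR :: let w]>
step 3: <C=0, E=∅, K=[subL(-4) :: let w]>
step 4: <C=(let u = ((λu. w) w) in 2), E={w↦-4}, K=∅>
step 5: <C=((λu. w) w), E={w↦-4}, K=[let u]>
step 6: <C=(λu. w), E={w↦-4}, K=[arg :: let u]>
step 7: <C=w, E={w↦-4}, K=[fun :: let u]>
step 8: <C=w, E={u↦-4, w↦-4}, K=[let u]>
step 9: <C=2, E={u↦-4, w↦-4}, K=∅>
→ final value 2

Answer: 2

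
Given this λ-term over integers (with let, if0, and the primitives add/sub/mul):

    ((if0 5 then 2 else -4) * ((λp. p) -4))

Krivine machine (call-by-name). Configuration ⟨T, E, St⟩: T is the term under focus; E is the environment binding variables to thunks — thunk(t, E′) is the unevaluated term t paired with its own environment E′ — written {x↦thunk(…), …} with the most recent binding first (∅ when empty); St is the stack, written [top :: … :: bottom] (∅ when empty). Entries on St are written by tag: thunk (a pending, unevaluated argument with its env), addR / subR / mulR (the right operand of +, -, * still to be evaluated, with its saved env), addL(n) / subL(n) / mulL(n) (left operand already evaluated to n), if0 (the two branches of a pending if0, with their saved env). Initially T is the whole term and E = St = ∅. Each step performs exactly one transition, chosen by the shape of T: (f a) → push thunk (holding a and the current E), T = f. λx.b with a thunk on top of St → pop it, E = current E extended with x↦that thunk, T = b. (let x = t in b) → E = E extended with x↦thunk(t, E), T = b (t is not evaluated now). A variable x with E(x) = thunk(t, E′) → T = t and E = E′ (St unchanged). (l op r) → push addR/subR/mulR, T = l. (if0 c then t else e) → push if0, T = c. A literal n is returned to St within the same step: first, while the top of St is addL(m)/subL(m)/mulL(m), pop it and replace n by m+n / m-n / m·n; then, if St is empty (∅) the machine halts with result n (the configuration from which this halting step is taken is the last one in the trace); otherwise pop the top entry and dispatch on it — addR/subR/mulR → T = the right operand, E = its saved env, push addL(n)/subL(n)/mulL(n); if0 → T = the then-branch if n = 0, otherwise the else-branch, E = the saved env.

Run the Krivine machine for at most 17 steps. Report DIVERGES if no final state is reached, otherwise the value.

[0] <T=((if0 5 then 2 else -4) * ((λp. p) -4)), E=∅, St=∅>
[1] <T=(if0 5 then 2 else -4), E=∅, St=[mulR]>
[2] <T=5, E=∅, St=[if0 :: mulR]>
[3] <T=-4, E=∅, St=[mulR]>
[4] <T=((λp. p) -4), E=∅, St=[mulL(-4)]>
[5] <T=(λp. p), E=∅, St=[thunk :: mulL(-4)]>
[6] <T=p, E={p↦thunk(-4, ∅)}, St=[mulL(-4)]>
[7] <T=-4, E=∅, St=[mulL(-4)]>
→ final value 16

Answer: 16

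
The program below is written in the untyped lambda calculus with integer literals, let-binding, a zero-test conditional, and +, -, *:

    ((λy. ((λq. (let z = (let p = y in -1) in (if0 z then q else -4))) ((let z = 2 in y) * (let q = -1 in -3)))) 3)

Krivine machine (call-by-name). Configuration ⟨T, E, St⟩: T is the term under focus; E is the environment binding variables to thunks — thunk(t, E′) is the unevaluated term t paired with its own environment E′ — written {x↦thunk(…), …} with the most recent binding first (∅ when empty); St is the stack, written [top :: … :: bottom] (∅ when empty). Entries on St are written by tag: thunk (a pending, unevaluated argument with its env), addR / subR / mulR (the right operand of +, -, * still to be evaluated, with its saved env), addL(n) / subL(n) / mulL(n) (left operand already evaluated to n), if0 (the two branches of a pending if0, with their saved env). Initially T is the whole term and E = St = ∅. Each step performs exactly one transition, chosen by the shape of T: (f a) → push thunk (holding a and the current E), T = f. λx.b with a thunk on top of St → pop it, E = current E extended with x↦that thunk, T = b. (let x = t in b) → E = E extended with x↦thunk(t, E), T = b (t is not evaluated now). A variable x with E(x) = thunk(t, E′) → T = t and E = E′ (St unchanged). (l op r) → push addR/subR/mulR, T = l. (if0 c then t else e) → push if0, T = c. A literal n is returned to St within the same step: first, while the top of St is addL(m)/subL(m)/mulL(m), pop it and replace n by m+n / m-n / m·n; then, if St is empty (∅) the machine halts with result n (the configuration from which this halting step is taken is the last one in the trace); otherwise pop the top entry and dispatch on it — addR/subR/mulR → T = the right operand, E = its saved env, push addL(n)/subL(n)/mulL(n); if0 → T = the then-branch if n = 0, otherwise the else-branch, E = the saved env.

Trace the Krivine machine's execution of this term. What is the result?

0. ⟨T=((λy. ((λq. (let z = (let p = y in -1) in (if0 z then q else -4))) ((let z = 2 in y) * (let q = -1 in -3)))) 3); E=∅; St=∅⟩
1. ⟨T=(λy. ((λq. (let z = (let p = y in -1) in (if0 z then q else -4))) ((let z = 2 in y) * (let q = -1 in -3)))); E=∅; St=[thunk]⟩
2. ⟨T=((λq. (let z = (let p = y in -1) in (if0 z then q else -4))) ((let z = 2 in y) * (let q = -1 in -3))); E={y↦thunk(3, ∅)}; St=∅⟩
3. ⟨T=(λq. (let z = (let p = y in -1) in (if0 z then q else -4))); E={y↦thunk(3, ∅)}; St=[thunk]⟩
4. ⟨T=(let z = (let p = y in -1) in (if0 z then q else -4)); E={q↦thunk(((let z = 2 in y) * (let q = -1 in -3)), {y↦thunk(3, ∅)}), y↦thunk(3, ∅)}; St=∅⟩
5. ⟨T=(if0 z then q else -4); E={z↦thunk((let p = y in -1), {q↦thunk(((let z = 2 in y) * (let q = -1 in -3)), {y↦thunk(3, ∅)}), y↦thunk(3, ∅)}), q↦thunk(((let z = 2 in y) * (let q = -1 in -3)), {y↦thunk(3, ∅)}), y↦thunk(3, ∅)}; St=∅⟩
6. ⟨T=z; E={z↦thunk((let p = y in -1), {q↦thunk(((let z = 2 in y) * (let q = -1 in -3)), {y↦thunk(3, ∅)}), y↦thunk(3, ∅)}), q↦thunk(((let z = 2 in y) * (let q = -1 in -3)), {y↦thunk(3, ∅)}), y↦thunk(3, ∅)}; St=[if0]⟩
7. ⟨T=(let p = y in -1); E={q↦thunk(((let z = 2 in y) * (let q = -1 in -3)), {y↦thunk(3, ∅)}), y↦thunk(3, ∅)}; St=[if0]⟩
8. ⟨T=-1; E={p↦thunk(y, {q↦thunk(((let z = 2 in y) * (let q = -1 in -3)), {y↦thunk(3, ∅)}), y↦thunk(3, ∅)}), q↦thunk(((let z = 2 in y) * (let q = -1 in -3)), {y↦thunk(3, ∅)}), y↦thunk(3, ∅)}; St=[if0]⟩
9. ⟨T=-4; E={z↦thunk((let p = y in -1), {q↦thunk(((let z = 2 in y) * (let q = -1 in -3)), {y↦thunk(3, ∅)}), y↦thunk(3, ∅)}), q↦thunk(((let z = 2 in y) * (let q = -1 in -3)), {y↦thunk(3, ∅)}), y↦thunk(3, ∅)}; St=∅⟩
→ final value -4

Answer: -4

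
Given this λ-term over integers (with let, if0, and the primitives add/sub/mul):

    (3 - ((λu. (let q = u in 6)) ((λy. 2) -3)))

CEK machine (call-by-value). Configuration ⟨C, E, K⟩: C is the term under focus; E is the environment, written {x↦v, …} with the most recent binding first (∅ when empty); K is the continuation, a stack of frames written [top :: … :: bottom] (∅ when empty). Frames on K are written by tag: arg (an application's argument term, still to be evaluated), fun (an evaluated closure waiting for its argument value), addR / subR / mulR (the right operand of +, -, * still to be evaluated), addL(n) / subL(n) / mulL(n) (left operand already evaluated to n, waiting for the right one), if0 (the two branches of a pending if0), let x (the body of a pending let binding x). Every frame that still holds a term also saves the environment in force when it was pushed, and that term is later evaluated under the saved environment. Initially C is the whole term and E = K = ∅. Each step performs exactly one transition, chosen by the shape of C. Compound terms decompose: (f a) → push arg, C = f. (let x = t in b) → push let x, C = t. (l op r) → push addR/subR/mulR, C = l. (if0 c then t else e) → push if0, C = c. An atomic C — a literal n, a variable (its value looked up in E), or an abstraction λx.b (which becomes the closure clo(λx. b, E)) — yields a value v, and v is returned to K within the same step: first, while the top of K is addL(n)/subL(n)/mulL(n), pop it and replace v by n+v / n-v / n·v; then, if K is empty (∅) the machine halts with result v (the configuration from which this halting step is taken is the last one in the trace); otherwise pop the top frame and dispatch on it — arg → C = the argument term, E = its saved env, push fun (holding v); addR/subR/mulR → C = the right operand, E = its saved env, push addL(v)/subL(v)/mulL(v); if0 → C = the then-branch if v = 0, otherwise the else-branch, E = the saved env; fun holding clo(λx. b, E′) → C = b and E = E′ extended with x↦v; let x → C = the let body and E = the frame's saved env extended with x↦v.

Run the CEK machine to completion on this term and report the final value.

Answer: -3

Execution trace:
t=0: ⟨C=(3 - ((λu. (let q = u in 6)) ((λy. 2) -3))); E=∅; K=∅⟩
t=1: ⟨C=3; E=∅; K=[subR]⟩
t=2: ⟨C=((λu. (let q = u in 6)) ((λy. 2) -3)); E=∅; K=[subL(3)]⟩
t=3: ⟨C=(λu. (let q = u in 6)); E=∅; K=[arg :: subL(3)]⟩
t=4: ⟨C=((λy. 2) -3); E=∅; K=[fun :: subL(3)]⟩
t=5: ⟨C=(λy. 2); E=∅; K=[arg :: fun :: subL(3)]⟩
t=6: ⟨C=-3; E=∅; K=[fun :: fun :: subL(3)]⟩
t=7: ⟨C=2; E={y↦-3}; K=[fun :: subL(3)]⟩
t=8: ⟨C=(let q = u in 6); E={u↦2}; K=[subL(3)]⟩
t=9: ⟨C=u; E={u↦2}; K=[let q :: subL(3)]⟩
t=10: ⟨C=6; E={q↦2, u↦2}; K=[subL(3)]⟩
→ final value -3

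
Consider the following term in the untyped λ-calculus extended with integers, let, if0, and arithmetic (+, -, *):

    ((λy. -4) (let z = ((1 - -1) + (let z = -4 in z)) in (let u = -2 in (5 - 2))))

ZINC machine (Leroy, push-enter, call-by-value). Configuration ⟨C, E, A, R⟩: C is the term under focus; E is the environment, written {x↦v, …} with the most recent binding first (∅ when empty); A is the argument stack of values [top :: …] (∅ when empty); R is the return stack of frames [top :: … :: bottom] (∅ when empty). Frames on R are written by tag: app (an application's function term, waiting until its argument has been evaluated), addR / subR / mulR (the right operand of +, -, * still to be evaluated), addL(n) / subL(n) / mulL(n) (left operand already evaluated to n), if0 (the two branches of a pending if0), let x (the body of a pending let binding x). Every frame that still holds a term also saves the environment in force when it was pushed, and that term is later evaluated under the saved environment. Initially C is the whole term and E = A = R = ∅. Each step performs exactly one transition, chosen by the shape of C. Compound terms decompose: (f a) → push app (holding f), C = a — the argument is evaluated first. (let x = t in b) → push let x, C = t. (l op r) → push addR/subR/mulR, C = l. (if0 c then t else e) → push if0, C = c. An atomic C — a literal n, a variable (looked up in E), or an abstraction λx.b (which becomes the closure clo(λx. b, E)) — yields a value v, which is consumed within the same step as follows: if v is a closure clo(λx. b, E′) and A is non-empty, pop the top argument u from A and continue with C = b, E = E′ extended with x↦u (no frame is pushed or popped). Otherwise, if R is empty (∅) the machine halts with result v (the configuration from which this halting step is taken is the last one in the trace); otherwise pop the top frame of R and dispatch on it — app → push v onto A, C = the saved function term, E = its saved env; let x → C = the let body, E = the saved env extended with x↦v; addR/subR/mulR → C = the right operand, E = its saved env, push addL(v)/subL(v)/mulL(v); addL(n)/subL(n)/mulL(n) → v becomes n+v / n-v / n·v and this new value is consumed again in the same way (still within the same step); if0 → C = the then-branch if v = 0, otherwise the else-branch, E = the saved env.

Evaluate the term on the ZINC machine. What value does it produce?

Answer: -4

Derivation:
step 0: [C=((λy. -4) (let z = ((1 - -1) + (let z = -4 in z)) in (let u = -2 in (5 - 2)))) | E=∅ | A=∅ | R=∅]
step 1: [C=(let z = ((1 - -1) + (let z = -4 in z)) in (let u = -2 in (5 - 2))) | E=∅ | A=∅ | R=[app]]
step 2: [C=((1 - -1) + (let z = -4 in z)) | E=∅ | A=∅ | R=[let z :: app]]
step 3: [C=(1 - -1) | E=∅ | A=∅ | R=[addR :: let z :: app]]
step 4: [C=1 | E=∅ | A=∅ | R=[subR :: addR :: let z :: app]]
step 5: [C=-1 | E=∅ | A=∅ | R=[subL(1) :: addR :: let z :: app]]
step 6: [C=(let z = -4 in z) | E=∅ | A=∅ | R=[addL(2) :: let z :: app]]
step 7: [C=-4 | E=∅ | A=∅ | R=[let z :: addL(2) :: let z :: app]]
step 8: [C=z | E={z↦-4} | A=∅ | R=[addL(2) :: let z :: app]]
step 9: [C=(let u = -2 in (5 - 2)) | E={z↦-2} | A=∅ | R=[app]]
step 10: [C=-2 | E={z↦-2} | A=∅ | R=[let u :: app]]
step 11: [C=(5 - 2) | E={u↦-2, z↦-2} | A=∅ | R=[app]]
step 12: [C=5 | E={u↦-2, z↦-2} | A=∅ | R=[subR :: app]]
step 13: [C=2 | E={u↦-2, z↦-2} | A=∅ | R=[subL(5) :: app]]
step 14: [C=(λy. -4) | E=∅ | A=[3] | R=∅]
step 15: [C=-4 | E={y↦3} | A=∅ | R=∅]
→ final value -4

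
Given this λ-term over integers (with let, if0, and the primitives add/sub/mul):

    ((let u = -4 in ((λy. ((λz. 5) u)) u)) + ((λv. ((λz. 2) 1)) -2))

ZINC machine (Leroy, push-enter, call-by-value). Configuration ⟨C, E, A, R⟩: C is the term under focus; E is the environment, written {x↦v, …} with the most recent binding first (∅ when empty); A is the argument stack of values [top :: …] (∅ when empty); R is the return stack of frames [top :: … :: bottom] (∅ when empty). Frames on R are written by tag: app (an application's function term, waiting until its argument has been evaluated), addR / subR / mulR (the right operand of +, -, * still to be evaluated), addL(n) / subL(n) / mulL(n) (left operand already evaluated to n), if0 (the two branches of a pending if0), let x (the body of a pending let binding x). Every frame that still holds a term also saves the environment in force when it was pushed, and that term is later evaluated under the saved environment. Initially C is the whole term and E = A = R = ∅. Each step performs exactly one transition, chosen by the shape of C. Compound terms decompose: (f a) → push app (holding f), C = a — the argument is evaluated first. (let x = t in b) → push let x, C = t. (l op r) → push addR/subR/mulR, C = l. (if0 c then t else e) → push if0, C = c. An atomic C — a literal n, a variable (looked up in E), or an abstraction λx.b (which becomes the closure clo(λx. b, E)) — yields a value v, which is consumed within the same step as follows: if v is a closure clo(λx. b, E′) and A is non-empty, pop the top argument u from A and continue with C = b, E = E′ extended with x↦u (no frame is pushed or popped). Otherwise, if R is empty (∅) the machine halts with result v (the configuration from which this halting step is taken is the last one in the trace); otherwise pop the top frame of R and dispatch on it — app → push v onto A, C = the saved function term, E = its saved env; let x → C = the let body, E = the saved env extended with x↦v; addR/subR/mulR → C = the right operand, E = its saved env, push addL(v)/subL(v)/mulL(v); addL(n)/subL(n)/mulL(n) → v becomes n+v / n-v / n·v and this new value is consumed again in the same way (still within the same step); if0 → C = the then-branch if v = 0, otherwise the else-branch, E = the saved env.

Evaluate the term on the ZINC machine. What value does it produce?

Answer: 7

Machine steps:
step 0: [C=((let u = -4 in ((λy. ((λz. 5) u)) u)) + ((λv. ((λz. 2) 1)) -2)) | E=∅ | A=∅ | R=∅]
step 1: [C=(let u = -4 in ((λy. ((λz. 5) u)) u)) | E=∅ | A=∅ | R=[addR]]
step 2: [C=-4 | E=∅ | A=∅ | R=[let u :: addR]]
step 3: [C=((λy. ((λz. 5) u)) u) | E={u↦-4} | A=∅ | R=[addR]]
step 4: [C=u | E={u↦-4} | A=∅ | R=[app :: addR]]
step 5: [C=(λy. ((λz. 5) u)) | E={u↦-4} | A=[-4] | R=[addR]]
step 6: [C=((λz. 5) u) | E={y↦-4, u↦-4} | A=∅ | R=[addR]]
step 7: [C=u | E={y↦-4, u↦-4} | A=∅ | R=[app :: addR]]
step 8: [C=(λz. 5) | E={y↦-4, u↦-4} | A=[-4] | R=[addR]]
step 9: [C=5 | E={z↦-4, y↦-4, u↦-4} | A=∅ | R=[addR]]
step 10: [C=((λv. ((λz. 2) 1)) -2) | E=∅ | A=∅ | R=[addL(5)]]
step 11: [C=-2 | E=∅ | A=∅ | R=[app :: addL(5)]]
step 12: [C=(λv. ((λz. 2) 1)) | E=∅ | A=[-2] | R=[addL(5)]]
step 13: [C=((λz. 2) 1) | E={v↦-2} | A=∅ | R=[addL(5)]]
step 14: [C=1 | E={v↦-2} | A=∅ | R=[app :: addL(5)]]
step 15: [C=(λz. 2) | E={v↦-2} | A=[1] | R=[addL(5)]]
step 16: [C=2 | E={z↦1, v↦-2} | A=∅ | R=[addL(5)]]
→ final value 7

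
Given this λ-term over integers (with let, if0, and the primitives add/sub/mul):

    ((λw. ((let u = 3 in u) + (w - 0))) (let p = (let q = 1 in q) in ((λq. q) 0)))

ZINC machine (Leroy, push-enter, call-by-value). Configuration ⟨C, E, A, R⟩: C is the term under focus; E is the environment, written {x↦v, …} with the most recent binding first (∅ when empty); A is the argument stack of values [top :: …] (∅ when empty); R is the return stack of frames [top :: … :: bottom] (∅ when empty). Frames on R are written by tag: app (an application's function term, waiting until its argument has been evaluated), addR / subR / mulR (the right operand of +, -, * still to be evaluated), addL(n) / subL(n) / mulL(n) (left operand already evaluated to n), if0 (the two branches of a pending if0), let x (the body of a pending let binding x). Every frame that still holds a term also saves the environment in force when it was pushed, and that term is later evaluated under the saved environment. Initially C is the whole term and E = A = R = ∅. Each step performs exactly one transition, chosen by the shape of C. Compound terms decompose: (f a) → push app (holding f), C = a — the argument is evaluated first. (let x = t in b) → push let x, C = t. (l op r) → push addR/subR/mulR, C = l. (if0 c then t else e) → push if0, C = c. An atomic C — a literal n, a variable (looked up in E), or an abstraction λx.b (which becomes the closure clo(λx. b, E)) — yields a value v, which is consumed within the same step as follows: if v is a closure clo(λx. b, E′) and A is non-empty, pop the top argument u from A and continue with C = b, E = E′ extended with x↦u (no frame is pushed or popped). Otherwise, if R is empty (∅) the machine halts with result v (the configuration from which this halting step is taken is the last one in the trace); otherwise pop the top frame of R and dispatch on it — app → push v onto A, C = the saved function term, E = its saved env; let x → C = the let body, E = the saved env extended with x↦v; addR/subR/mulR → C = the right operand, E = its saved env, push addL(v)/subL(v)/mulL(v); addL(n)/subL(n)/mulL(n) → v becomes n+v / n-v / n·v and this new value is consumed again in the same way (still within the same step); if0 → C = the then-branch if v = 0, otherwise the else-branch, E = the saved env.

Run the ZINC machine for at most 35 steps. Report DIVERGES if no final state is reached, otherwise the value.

[0] [C=((λw. ((let u = 3 in u) + (w - 0))) (let p = (let q = 1 in q) in ((λq. q) 0))) | E=∅ | A=∅ | R=∅]
[1] [C=(let p = (let q = 1 in q) in ((λq. q) 0)) | E=∅ | A=∅ | R=[app]]
[2] [C=(let q = 1 in q) | E=∅ | A=∅ | R=[let p :: app]]
[3] [C=1 | E=∅ | A=∅ | R=[let q :: let p :: app]]
[4] [C=q | E={q↦1} | A=∅ | R=[let p :: app]]
[5] [C=((λq. q) 0) | E={p↦1} | A=∅ | R=[app]]
[6] [C=0 | E={p↦1} | A=∅ | R=[app :: app]]
[7] [C=(λq. q) | E={p↦1} | A=[0] | R=[app]]
[8] [C=q | E={q↦0, p↦1} | A=∅ | R=[app]]
[9] [C=(λw. ((let u = 3 in u) + (w - 0))) | E=∅ | A=[0] | R=∅]
[10] [C=((let u = 3 in u) + (w - 0)) | E={w↦0} | A=∅ | R=∅]
[11] [C=(let u = 3 in u) | E={w↦0} | A=∅ | R=[addR]]
[12] [C=3 | E={w↦0} | A=∅ | R=[let u :: addR]]
[13] [C=u | E={u↦3, w↦0} | A=∅ | R=[addR]]
[14] [C=(w - 0) | E={w↦0} | A=∅ | R=[addL(3)]]
[15] [C=w | E={w↦0} | A=∅ | R=[subR :: addL(3)]]
[16] [C=0 | E={w↦0} | A=∅ | R=[subL(0) :: addL(3)]]
→ final value 3

Answer: 3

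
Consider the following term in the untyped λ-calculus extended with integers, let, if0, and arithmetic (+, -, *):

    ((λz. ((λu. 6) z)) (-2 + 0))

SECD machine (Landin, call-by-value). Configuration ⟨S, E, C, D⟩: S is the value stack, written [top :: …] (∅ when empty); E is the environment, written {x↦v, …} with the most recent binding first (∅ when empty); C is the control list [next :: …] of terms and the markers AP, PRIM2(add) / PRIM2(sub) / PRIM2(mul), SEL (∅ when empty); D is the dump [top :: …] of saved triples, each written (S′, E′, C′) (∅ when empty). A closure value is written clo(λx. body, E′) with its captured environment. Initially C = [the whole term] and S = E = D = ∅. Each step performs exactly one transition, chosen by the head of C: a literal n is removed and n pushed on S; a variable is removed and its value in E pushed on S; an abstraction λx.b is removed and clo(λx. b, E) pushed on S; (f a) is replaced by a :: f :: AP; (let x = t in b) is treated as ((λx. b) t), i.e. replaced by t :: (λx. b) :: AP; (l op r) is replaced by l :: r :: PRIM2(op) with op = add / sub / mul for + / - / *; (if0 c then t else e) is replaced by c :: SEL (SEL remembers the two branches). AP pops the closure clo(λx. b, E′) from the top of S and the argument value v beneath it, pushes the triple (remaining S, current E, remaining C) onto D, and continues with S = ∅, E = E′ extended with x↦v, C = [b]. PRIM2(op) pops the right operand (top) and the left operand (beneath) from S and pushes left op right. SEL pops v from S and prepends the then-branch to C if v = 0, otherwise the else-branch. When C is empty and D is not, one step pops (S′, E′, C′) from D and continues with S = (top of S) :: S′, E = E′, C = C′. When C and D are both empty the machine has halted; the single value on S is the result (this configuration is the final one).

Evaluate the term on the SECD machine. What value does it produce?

Answer: 6

Execution trace:
t=0: <S=∅, E=∅, C=[((λz. ((λu. 6) z)) (-2 + 0))], D=∅>
t=1: <S=∅, E=∅, C=[(-2 + 0) :: (λz. ((λu. 6) z)) :: AP], D=∅>
t=2: <S=∅, E=∅, C=[-2 :: 0 :: PRIM2(add) :: (λz. ((λu. 6) z)) :: AP], D=∅>
t=3: <S=[-2], E=∅, C=[0 :: PRIM2(add) :: (λz. ((λu. 6) z)) :: AP], D=∅>
t=4: <S=[0 :: -2], E=∅, C=[PRIM2(add) :: (λz. ((λu. 6) z)) :: AP], D=∅>
t=5: <S=[-2], E=∅, C=[(λz. ((λu. 6) z)) :: AP], D=∅>
t=6: <S=[clo(λz. ((λu. 6) z), ∅) :: -2], E=∅, C=[AP], D=∅>
t=7: <S=∅, E={z↦-2}, C=[((λu. 6) z)], D=[(∅, ∅, ∅)]>
t=8: <S=∅, E={z↦-2}, C=[z :: (λu. 6) :: AP], D=[(∅, ∅, ∅)]>
t=9: <S=[-2], E={z↦-2}, C=[(λu. 6) :: AP], D=[(∅, ∅, ∅)]>
t=10: <S=[clo(λu. 6, {z↦-2}) :: -2], E={z↦-2}, C=[AP], D=[(∅, ∅, ∅)]>
t=11: <S=∅, E={u↦-2, z↦-2}, C=[6], D=[(∅, {z↦-2}, ∅) :: (∅, ∅, ∅)]>
t=12: <S=[6], E={u↦-2, z↦-2}, C=∅, D=[(∅, {z↦-2}, ∅) :: (∅, ∅, ∅)]>
t=13: <S=[6], E={z↦-2}, C=∅, D=[(∅, ∅, ∅)]>
t=14: <S=[6], E=∅, C=∅, D=∅>
→ final value 6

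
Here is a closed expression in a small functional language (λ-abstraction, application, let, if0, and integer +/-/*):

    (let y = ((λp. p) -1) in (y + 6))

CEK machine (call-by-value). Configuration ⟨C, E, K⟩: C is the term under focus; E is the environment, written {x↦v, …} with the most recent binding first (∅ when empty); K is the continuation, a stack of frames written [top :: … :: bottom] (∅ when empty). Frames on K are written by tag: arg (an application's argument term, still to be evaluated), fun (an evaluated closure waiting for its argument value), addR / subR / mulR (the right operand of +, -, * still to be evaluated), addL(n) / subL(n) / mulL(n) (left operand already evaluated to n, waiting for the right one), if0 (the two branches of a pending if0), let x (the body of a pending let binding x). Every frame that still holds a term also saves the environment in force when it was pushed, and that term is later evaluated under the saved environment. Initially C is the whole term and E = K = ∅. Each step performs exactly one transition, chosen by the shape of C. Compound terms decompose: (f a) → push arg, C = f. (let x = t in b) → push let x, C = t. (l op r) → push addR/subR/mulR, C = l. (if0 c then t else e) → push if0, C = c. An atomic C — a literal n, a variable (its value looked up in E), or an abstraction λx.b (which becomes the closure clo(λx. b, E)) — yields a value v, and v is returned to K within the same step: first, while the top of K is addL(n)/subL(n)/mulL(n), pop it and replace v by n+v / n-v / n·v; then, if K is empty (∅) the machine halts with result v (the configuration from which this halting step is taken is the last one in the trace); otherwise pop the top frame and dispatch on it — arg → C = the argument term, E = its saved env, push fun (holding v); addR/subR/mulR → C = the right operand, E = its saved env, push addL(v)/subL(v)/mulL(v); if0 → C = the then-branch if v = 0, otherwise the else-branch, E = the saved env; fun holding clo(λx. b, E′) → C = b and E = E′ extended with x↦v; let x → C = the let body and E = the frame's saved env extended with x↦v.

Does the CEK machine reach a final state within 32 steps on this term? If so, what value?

Answer: 5

Derivation:
[0] <C=(let y = ((λp. p) -1) in (y + 6)), E=∅, K=∅>
[1] <C=((λp. p) -1), E=∅, K=[let y]>
[2] <C=(λp. p), E=∅, K=[arg :: let y]>
[3] <C=-1, E=∅, K=[fun :: let y]>
[4] <C=p, E={p↦-1}, K=[let y]>
[5] <C=(y + 6), E={y↦-1}, K=∅>
[6] <C=y, E={y↦-1}, K=[addR]>
[7] <C=6, E={y↦-1}, K=[addL(-1)]>
→ final value 5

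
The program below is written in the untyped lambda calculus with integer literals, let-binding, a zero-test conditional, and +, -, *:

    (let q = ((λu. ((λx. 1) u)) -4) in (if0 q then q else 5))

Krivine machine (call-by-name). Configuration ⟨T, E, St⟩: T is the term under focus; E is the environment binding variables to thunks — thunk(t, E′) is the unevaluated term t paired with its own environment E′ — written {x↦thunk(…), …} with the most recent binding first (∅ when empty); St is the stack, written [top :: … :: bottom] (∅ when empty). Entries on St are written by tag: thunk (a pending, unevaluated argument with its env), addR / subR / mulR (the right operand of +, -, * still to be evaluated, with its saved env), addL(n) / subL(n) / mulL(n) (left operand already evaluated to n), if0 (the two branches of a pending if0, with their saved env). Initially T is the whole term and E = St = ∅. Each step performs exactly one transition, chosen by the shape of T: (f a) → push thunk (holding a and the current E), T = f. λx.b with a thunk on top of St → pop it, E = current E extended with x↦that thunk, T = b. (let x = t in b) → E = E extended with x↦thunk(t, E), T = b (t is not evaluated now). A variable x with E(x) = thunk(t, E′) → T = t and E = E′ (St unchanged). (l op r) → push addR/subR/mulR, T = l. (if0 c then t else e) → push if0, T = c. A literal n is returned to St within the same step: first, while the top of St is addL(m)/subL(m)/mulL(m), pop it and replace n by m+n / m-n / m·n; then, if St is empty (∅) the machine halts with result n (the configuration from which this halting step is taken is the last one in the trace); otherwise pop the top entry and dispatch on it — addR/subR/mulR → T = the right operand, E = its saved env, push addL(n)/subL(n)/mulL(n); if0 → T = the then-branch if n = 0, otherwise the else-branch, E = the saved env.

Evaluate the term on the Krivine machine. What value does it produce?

Answer: 5

Machine steps:
0. [T=(let q = ((λu. ((λx. 1) u)) -4) in (if0 q then q else 5)) | E=∅ | St=∅]
1. [T=(if0 q then q else 5) | E={q↦thunk(((λu. ((λx. 1) u)) -4), ∅)} | St=∅]
2. [T=q | E={q↦thunk(((λu. ((λx. 1) u)) -4), ∅)} | St=[if0]]
3. [T=((λu. ((λx. 1) u)) -4) | E=∅ | St=[if0]]
4. [T=(λu. ((λx. 1) u)) | E=∅ | St=[thunk :: if0]]
5. [T=((λx. 1) u) | E={u↦thunk(-4, ∅)} | St=[if0]]
6. [T=(λx. 1) | E={u↦thunk(-4, ∅)} | St=[thunk :: if0]]
7. [T=1 | E={x↦thunk(u, {u↦thunk(-4, ∅)}), u↦thunk(-4, ∅)} | St=[if0]]
8. [T=5 | E={q↦thunk(((λu. ((λx. 1) u)) -4), ∅)} | St=∅]
→ final value 5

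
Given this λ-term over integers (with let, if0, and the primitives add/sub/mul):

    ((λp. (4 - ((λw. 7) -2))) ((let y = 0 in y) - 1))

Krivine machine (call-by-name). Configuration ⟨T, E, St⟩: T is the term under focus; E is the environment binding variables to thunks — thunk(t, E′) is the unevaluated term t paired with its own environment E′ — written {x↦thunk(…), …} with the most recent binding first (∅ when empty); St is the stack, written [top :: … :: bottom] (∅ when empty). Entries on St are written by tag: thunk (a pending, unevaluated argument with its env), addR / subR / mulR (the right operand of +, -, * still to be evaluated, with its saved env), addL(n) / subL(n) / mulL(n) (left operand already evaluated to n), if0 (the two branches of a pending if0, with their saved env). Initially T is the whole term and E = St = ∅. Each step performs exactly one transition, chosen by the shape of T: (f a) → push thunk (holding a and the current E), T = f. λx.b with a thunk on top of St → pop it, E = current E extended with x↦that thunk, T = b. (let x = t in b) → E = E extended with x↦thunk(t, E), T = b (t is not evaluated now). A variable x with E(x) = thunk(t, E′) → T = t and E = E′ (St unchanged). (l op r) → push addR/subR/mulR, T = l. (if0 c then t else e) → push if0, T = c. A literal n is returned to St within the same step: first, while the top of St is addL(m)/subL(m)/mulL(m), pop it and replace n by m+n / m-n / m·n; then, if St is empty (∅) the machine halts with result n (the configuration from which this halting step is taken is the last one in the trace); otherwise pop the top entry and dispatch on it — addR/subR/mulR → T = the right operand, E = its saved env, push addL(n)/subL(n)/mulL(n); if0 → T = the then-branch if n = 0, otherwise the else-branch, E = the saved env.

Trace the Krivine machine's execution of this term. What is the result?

[0] ⟨T=((λp. (4 - ((λw. 7) -2))) ((let y = 0 in y) - 1)); E=∅; St=∅⟩
[1] ⟨T=(λp. (4 - ((λw. 7) -2))); E=∅; St=[thunk]⟩
[2] ⟨T=(4 - ((λw. 7) -2)); E={p↦thunk(((let y = 0 in y) - 1), ∅)}; St=∅⟩
[3] ⟨T=4; E={p↦thunk(((let y = 0 in y) - 1), ∅)}; St=[subR]⟩
[4] ⟨T=((λw. 7) -2); E={p↦thunk(((let y = 0 in y) - 1), ∅)}; St=[subL(4)]⟩
[5] ⟨T=(λw. 7); E={p↦thunk(((let y = 0 in y) - 1), ∅)}; St=[thunk :: subL(4)]⟩
[6] ⟨T=7; E={w↦thunk(-2, {p↦thunk(((let y = 0 in y) - 1), ∅)}), p↦thunk(((let y = 0 in y) - 1), ∅)}; St=[subL(4)]⟩
→ final value -3

Answer: -3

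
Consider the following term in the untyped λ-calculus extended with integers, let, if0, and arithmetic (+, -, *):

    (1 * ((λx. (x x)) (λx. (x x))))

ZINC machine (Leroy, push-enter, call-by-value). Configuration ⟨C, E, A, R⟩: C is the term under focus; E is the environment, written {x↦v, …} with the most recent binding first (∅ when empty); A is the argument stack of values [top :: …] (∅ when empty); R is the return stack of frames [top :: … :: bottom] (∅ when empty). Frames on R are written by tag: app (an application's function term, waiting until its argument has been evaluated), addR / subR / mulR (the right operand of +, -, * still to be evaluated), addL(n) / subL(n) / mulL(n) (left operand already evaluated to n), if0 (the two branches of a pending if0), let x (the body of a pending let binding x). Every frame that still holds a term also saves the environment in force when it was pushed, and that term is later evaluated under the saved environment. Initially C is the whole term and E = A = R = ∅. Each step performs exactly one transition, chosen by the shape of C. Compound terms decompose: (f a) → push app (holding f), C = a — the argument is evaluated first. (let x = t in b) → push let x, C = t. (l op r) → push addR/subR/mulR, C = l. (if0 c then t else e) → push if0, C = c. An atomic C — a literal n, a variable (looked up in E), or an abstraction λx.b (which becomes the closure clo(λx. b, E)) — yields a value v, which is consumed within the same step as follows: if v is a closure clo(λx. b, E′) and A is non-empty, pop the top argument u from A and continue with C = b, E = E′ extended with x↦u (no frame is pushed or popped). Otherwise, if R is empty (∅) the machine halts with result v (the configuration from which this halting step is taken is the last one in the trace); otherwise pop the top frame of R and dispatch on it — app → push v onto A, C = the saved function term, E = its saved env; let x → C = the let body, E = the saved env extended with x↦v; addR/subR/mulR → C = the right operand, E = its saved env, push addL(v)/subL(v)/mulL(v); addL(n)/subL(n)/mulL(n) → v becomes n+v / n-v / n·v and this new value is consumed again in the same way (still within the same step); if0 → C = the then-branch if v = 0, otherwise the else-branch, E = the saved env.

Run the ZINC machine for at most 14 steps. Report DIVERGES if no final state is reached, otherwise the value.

t=0: ⟨C=(1 * ((λx. (x x)) (λx. (x x)))); E=∅; A=∅; R=∅⟩
t=1: ⟨C=1; E=∅; A=∅; R=[mulR]⟩
t=2: ⟨C=((λx. (x x)) (λx. (x x))); E=∅; A=∅; R=[mulL(1)]⟩
t=3: ⟨C=(λx. (x x)); E=∅; A=∅; R=[app :: mulL(1)]⟩
t=4: ⟨C=(λx. (x x)); E=∅; A=[clo(λx. (x x), ∅)]; R=[mulL(1)]⟩
t=5: ⟨C=(x x); E={x↦clo(λx. (x x), ∅)}; A=∅; R=[mulL(1)]⟩
t=6: ⟨C=x; E={x↦clo(λx. (x x), ∅)}; A=∅; R=[app :: mulL(1)]⟩
t=7: ⟨C=x; E={x↦clo(λx. (x x), ∅)}; A=[clo(λx. (x x), ∅)]; R=[mulL(1)]⟩
… configuration repeats with period 3 (steps 5–7 recur indefinitely) …

Answer: DIVERGES (no final state within 14 steps)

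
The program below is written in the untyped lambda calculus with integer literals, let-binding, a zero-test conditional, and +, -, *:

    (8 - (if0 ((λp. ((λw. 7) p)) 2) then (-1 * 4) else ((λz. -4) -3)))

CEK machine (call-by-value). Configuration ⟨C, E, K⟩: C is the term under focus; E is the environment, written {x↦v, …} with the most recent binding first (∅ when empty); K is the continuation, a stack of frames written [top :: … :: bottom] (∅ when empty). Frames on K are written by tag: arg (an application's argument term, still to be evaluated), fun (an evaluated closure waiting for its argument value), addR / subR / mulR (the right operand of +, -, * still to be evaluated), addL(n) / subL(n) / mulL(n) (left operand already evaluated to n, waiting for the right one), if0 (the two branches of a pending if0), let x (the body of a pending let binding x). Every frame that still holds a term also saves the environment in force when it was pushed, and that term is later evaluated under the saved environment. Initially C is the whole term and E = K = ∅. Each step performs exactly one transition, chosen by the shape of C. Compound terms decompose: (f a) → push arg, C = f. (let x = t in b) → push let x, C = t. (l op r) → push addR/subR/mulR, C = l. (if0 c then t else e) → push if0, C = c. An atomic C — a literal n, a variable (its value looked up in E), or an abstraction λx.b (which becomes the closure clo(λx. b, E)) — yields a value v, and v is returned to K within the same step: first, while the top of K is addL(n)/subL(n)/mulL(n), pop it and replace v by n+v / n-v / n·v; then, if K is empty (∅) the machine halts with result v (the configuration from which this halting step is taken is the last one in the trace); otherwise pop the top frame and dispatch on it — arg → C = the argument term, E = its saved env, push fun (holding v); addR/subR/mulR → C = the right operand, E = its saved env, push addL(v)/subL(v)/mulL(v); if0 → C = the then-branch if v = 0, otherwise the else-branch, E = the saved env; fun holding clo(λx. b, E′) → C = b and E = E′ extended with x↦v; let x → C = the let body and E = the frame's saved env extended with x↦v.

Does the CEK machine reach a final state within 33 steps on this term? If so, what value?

[0] ⟨C=(8 - (if0 ((λp. ((λw. 7) p)) 2) then (-1 * 4) else ((λz. -4) -3))); E=∅; K=∅⟩
[1] ⟨C=8; E=∅; K=[subR]⟩
[2] ⟨C=(if0 ((λp. ((λw. 7) p)) 2) then (-1 * 4) else ((λz. -4) -3)); E=∅; K=[subL(8)]⟩
[3] ⟨C=((λp. ((λw. 7) p)) 2); E=∅; K=[if0 :: subL(8)]⟩
[4] ⟨C=(λp. ((λw. 7) p)); E=∅; K=[arg :: if0 :: subL(8)]⟩
[5] ⟨C=2; E=∅; K=[fun :: if0 :: subL(8)]⟩
[6] ⟨C=((λw. 7) p); E={p↦2}; K=[if0 :: subL(8)]⟩
[7] ⟨C=(λw. 7); E={p↦2}; K=[arg :: if0 :: subL(8)]⟩
[8] ⟨C=p; E={p↦2}; K=[fun :: if0 :: subL(8)]⟩
[9] ⟨C=7; E={w↦2, p↦2}; K=[if0 :: subL(8)]⟩
[10] ⟨C=((λz. -4) -3); E=∅; K=[subL(8)]⟩
[11] ⟨C=(λz. -4); E=∅; K=[arg :: subL(8)]⟩
[12] ⟨C=-3; E=∅; K=[fun :: subL(8)]⟩
[13] ⟨C=-4; E={z↦-3}; K=[subL(8)]⟩
→ final value 12

Answer: 12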